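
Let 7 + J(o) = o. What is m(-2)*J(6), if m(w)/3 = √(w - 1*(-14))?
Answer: -6*√3 ≈ -10.392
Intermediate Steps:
J(o) = -7 + o
m(w) = 3*√(14 + w) (m(w) = 3*√(w - 1*(-14)) = 3*√(w + 14) = 3*√(14 + w))
m(-2)*J(6) = (3*√(14 - 2))*(-7 + 6) = (3*√12)*(-1) = (3*(2*√3))*(-1) = (6*√3)*(-1) = -6*√3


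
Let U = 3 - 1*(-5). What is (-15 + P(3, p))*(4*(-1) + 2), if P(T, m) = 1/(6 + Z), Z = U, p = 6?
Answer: 209/7 ≈ 29.857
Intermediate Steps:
U = 8 (U = 3 + 5 = 8)
Z = 8
P(T, m) = 1/14 (P(T, m) = 1/(6 + 8) = 1/14)
(-15 + P(3, p))*(4*(-1) + 2) = (-15 + 1/14)*(4*(-1) + 2) = -209*(-4 + 2)/14 = -209/14*(-2) = 209/7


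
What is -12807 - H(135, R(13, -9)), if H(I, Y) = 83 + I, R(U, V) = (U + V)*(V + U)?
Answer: -13025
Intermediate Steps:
R(U, V) = (U + V)² (R(U, V) = (U + V)*(U + V) = (U + V)²)
-12807 - H(135, R(13, -9)) = -12807 - (83 + 135) = -12807 - 1*218 = -12807 - 218 = -13025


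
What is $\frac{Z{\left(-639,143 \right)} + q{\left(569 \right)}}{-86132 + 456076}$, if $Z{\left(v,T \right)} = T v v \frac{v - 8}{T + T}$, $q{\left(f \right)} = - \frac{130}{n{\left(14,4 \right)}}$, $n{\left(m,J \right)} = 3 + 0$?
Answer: $- \frac{792551321}{2219664} \approx -357.06$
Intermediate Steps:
$n{\left(m,J \right)} = 3$
$q{\left(f \right)} = - \frac{130}{3}$
$Z{\left(v,T \right)} = \frac{v^{2} \left(-8 + v\right)}{2}$ ($Z{\left(v,T \right)} = T v^{2} \frac{-8 + v}{2 T} = \frac{v^{2} \left(-8 + v\right)}{2}$)
$\frac{Z{\left(-639,143 \right)} + q{\left(569 \right)}}{-86132 + 456076} = \frac{\frac{\left(-639\right)^{2} \left(-8 - 639\right)}{2} - \frac{130}{3}}{-86132 + 456076} = \frac{\frac{1}{2} \cdot 408321 \left(-647\right) - \frac{130}{3}}{369944} = \left(- \frac{264183687}{2} - \frac{130}{3}\right) \frac{1}{369944} = \left(- \frac{792551321}{6}\right) \frac{1}{369944} = - \frac{792551321}{2219664}$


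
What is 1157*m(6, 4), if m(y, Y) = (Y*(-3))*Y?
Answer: -55536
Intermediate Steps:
m(y, Y) = -3*Y² (m(y, Y) = (-3*Y)*Y = -3*Y²)
1157*m(6, 4) = 1157*(-3*4²) = 1157*(-3*16) = 1157*(-48) = -55536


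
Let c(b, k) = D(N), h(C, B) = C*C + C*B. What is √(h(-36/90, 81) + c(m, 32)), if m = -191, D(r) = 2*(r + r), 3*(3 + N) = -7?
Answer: 7*I*√246/15 ≈ 7.3194*I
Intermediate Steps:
N = -16/3 (N = -3 + (⅓)*(-7) = -3 - 7/3 = -16/3 ≈ -5.3333)
D(r) = 4*r (D(r) = 2*(2*r) = 4*r)
h(C, B) = C² + B*C
c(b, k) = -64/3 (c(b, k) = 4*(-16/3) = -64/3)
√(h(-36/90, 81) + c(m, 32)) = √((-36/90)*(81 - 36/90) - 64/3) = √((-36*1/90)*(81 - 36*1/90) - 64/3) = √(-2*(81 - ⅖)/5 - 64/3) = √(-⅖*403/5 - 64/3) = √(-806/25 - 64/3) = √(-4018/75) = 7*I*√246/15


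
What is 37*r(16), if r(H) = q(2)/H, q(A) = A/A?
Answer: 37/16 ≈ 2.3125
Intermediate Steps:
q(A) = 1
r(H) = 1/H
37*r(16) = 37/16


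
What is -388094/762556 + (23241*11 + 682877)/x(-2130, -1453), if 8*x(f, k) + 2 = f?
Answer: -715783584619/203221174 ≈ -3522.2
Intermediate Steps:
x(f, k) = -¼ + f/8
-388094/762556 + (23241*11 + 682877)/x(-2130, -1453) = -388094/762556 + (23241*11 + 682877)/(-¼ + (⅛)*(-2130)) = -388094*1/762556 + (255651 + 682877)/(-¼ - 1065/4) = -194047/381278 + 938528/(-533/2) = -194047/381278 + 938528*(-2/533) = -194047/381278 - 1877056/533 = -715783584619/203221174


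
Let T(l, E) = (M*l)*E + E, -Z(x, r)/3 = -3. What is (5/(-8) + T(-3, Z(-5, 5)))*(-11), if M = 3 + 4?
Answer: 15895/8 ≈ 1986.9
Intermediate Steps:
M = 7
Z(x, r) = 9 (Z(x, r) = -3*(-3) = 9)
T(l, E) = E + 7*E*l (T(l, E) = (7*l)*E + E = 7*E*l + E = E + 7*E*l)
(5/(-8) + T(-3, Z(-5, 5)))*(-11) = (5/(-8) + 9*(1 + 7*(-3)))*(-11) = (5*(-1/8) + 9*(1 - 21))*(-11) = (-5/8 + 9*(-20))*(-11) = (-5/8 - 180)*(-11) = -1445/8*(-11) = 15895/8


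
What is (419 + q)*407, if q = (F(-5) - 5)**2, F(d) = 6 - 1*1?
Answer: 170533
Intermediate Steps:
F(d) = 5 (F(d) = 6 - 1 = 5)
q = 0 (q = (5 - 5)**2 = 0**2 = 0)
(419 + q)*407 = (419 + 0)*407 = 419*407 = 170533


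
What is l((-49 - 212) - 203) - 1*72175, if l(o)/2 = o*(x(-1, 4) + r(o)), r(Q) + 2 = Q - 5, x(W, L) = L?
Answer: 361201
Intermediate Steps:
r(Q) = -7 + Q (r(Q) = -2 + (Q - 5) = -2 + (-5 + Q) = -7 + Q)
l(o) = 2*o*(-3 + o) (l(o) = 2*(o*(4 + (-7 + o))) = 2*(o*(-3 + o)) = 2*o*(-3 + o))
l((-49 - 212) - 203) - 1*72175 = 2*((-49 - 212) - 203)*(-3 + ((-49 - 212) - 203)) - 1*72175 = 2*(-261 - 203)*(-3 + (-261 - 203)) - 72175 = 2*(-464)*(-3 - 464) - 72175 = 2*(-464)*(-467) - 72175 = 433376 - 72175 = 361201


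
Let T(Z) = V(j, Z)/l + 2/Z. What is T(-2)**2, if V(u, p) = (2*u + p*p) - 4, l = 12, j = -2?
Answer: 16/9 ≈ 1.7778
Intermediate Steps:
V(u, p) = -4 + p**2 + 2*u (V(u, p) = (2*u + p**2) - 4 = (p**2 + 2*u) - 4 = -4 + p**2 + 2*u)
T(Z) = -2/3 + 2/Z + Z**2/12 (T(Z) = (-4 + Z**2 + 2*(-2))/12 + 2/Z = (-4 + Z**2 - 4)*(1/12) + 2/Z = (-8 + Z**2)*(1/12) + 2/Z = (-2/3 + Z**2/12) + 2/Z = -2/3 + 2/Z + Z**2/12)
T(-2)**2 = ((1/12)*(24 - 2*(-8 + (-2)**2))/(-2))**2 = ((1/12)*(-1/2)*(24 - 2*(-8 + 4)))**2 = ((1/12)*(-1/2)*(24 - 2*(-4)))**2 = ((1/12)*(-1/2)*(24 + 8))**2 = ((1/12)*(-1/2)*32)**2 = (-4/3)**2 = 16/9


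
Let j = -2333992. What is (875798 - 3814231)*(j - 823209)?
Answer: 9277223606033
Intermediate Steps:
(875798 - 3814231)*(j - 823209) = (875798 - 3814231)*(-2333992 - 823209) = -2938433*(-3157201) = 9277223606033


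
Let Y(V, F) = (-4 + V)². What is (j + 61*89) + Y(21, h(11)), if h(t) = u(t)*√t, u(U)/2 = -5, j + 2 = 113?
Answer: 5829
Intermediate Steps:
j = 111 (j = -2 + 113 = 111)
u(U) = -10 (u(U) = 2*(-5) = -10)
h(t) = -10*√t
(j + 61*89) + Y(21, h(11)) = (111 + 61*89) + (-4 + 21)² = (111 + 5429) + 17² = 5540 + 289 = 5829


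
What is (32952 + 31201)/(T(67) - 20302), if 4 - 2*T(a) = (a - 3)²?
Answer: -64153/22348 ≈ -2.8706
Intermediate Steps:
T(a) = 2 - (-3 + a)²/2 (T(a) = 2 - (a - 3)²/2 = 2 - (-3 + a)²/2)
(32952 + 31201)/(T(67) - 20302) = (32952 + 31201)/((2 - (-3 + 67)²/2) - 20302) = 64153/((2 - ½*64²) - 20302) = 64153/((2 - ½*4096) - 20302) = 64153/((2 - 2048) - 20302) = 64153/(-2046 - 20302) = 64153/(-22348) = 64153*(-1/22348) = -64153/22348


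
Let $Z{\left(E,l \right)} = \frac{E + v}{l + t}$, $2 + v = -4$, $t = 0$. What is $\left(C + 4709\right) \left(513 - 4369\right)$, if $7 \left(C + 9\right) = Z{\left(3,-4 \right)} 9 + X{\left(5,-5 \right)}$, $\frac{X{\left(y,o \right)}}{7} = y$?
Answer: $- \frac{127023388}{7} \approx -1.8146 \cdot 10^{7}$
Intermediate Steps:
$v = -6$ ($v = -2 - 4 = -6$)
$X{\left(y,o \right)} = 7 y$
$Z{\left(E,l \right)} = \frac{-6 + E}{l}$ ($Z{\left(E,l \right)} = \frac{E - 6}{l + 0} = \frac{-6 + E}{l}$)
$C = - \frac{85}{28}$ ($C = -9 + \frac{\frac{-6 + 3}{-4} \cdot 9 + 7 \cdot 5}{7} = -9 + \frac{\left(- \frac{1}{4}\right) \left(-3\right) 9 + 35}{7} = -9 + \frac{\frac{3}{4} \cdot 9 + 35}{7} = -9 + \frac{\frac{27}{4} + 35}{7} = -9 + \frac{1}{7} \cdot \frac{167}{4} = -9 + \frac{167}{28} = - \frac{85}{28} \approx -3.0357$)
$\left(C + 4709\right) \left(513 - 4369\right) = \left(- \frac{85}{28} + 4709\right) \left(513 - 4369\right) = \frac{131767}{28} \left(-3856\right) = - \frac{127023388}{7}$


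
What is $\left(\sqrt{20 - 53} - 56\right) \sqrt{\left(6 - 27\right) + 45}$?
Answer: $2 \sqrt{6} \left(-56 + i \sqrt{33}\right) \approx -274.34 + 28.142 i$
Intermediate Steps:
$\left(\sqrt{20 - 53} - 56\right) \sqrt{\left(6 - 27\right) + 45} = \left(\sqrt{-33} - 56\right) \sqrt{\left(6 - 27\right) + 45} = \left(i \sqrt{33} - 56\right) \sqrt{-21 + 45} = \left(-56 + i \sqrt{33}\right) \sqrt{24} = \left(-56 + i \sqrt{33}\right) 2 \sqrt{6} = 2 \sqrt{6} \left(-56 + i \sqrt{33}\right)$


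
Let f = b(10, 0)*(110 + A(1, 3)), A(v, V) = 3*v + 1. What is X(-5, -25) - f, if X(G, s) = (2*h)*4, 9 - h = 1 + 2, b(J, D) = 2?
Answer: -180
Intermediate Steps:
h = 6 (h = 9 - (1 + 2) = 9 - 1*3 = 9 - 3 = 6)
X(G, s) = 48 (X(G, s) = (2*6)*4 = 12*4 = 48)
A(v, V) = 1 + 3*v
f = 228 (f = 2*(110 + (1 + 3*1)) = 2*(110 + (1 + 3)) = 2*(110 + 4) = 2*114 = 228)
X(-5, -25) - f = 48 - 1*228 = 48 - 228 = -180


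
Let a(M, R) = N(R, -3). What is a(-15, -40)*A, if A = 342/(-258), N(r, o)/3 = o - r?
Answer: -6327/43 ≈ -147.14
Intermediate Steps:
N(r, o) = -3*r + 3*o (N(r, o) = 3*(o - r) = -3*r + 3*o)
a(M, R) = -9 - 3*R (a(M, R) = -3*R + 3*(-3) = -3*R - 9 = -9 - 3*R)
A = -57/43 (A = 342*(-1/258) = -57/43 ≈ -1.3256)
a(-15, -40)*A = (-9 - 3*(-40))*(-57/43) = (-9 + 120)*(-57/43) = 111*(-57/43) = -6327/43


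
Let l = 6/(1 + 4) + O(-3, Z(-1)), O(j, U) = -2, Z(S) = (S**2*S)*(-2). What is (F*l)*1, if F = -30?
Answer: 24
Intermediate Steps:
Z(S) = -2*S**3 (Z(S) = S**3*(-2) = -2*S**3)
l = -4/5 (l = 6/(1 + 4) - 2 = 6/5 - 2 = -4/5 ≈ -0.80000)
(F*l)*1 = -30*(-4/5)*1 = 24*1 = 24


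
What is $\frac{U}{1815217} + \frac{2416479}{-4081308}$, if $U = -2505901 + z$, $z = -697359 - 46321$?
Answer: $- \frac{5882991564297}{2469486554612} \approx -2.3823$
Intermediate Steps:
$z = -743680$ ($z = -697359 - 46321 = -743680$)
$U = -3249581$ ($U = -2505901 - 743680 = -3249581$)
$\frac{U}{1815217} + \frac{2416479}{-4081308} = - \frac{3249581}{1815217} + \frac{2416479}{-4081308} = \left(-3249581\right) \frac{1}{1815217} + 2416479 \left(- \frac{1}{4081308}\right) = - \frac{3249581}{1815217} - \frac{805493}{1360436} = - \frac{5882991564297}{2469486554612}$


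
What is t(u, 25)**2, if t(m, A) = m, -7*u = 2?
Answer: 4/49 ≈ 0.081633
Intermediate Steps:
u = -2/7 (u = -1/7*2 = -2/7 ≈ -0.28571)
t(u, 25)**2 = (-2/7)**2 = 4/49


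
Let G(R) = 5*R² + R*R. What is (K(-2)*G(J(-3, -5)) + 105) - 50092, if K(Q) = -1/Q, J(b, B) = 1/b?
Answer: -149960/3 ≈ -49987.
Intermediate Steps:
G(R) = 6*R² (G(R) = 5*R² + R² = 6*R²)
(K(-2)*G(J(-3, -5)) + 105) - 50092 = ((-1/(-2))*(6*(1/(-3))²) + 105) - 50092 = ((-1*(-½))*(6*(-⅓)²) + 105) - 50092 = ((6*(⅑))/2 + 105) - 50092 = ((½)*(⅔) + 105) - 50092 = (⅓ + 105) - 50092 = 316/3 - 50092 = -149960/3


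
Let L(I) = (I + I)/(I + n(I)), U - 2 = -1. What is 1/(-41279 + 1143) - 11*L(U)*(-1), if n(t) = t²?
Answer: 441495/40136 ≈ 11.000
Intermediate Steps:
U = 1 (U = 2 - 1 = 1)
L(I) = 2*I/(I + I²) (L(I) = (I + I)/(I + I²) = (2*I)/(I + I²) = 2*I/(I + I²))
1/(-41279 + 1143) - 11*L(U)*(-1) = 1/(-41279 + 1143) - 22/(1 + 1)*(-1) = 1/(-40136) - 22/2*(-1) = -1/40136 - 22/2*(-1) = -1/40136 - 11*1*(-1) = -1/40136 - 11*(-1) = -1/40136 + 11 = 441495/40136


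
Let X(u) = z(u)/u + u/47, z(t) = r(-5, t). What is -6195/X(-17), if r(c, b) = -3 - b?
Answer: 4949805/947 ≈ 5226.8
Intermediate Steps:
z(t) = -3 - t
X(u) = u/47 + (-3 - u)/u (X(u) = (-3 - u)/u + u/47 = u/47 + (-3 - u)/u)
-6195/X(-17) = -6195/(-1 - 3/(-17) + (1/47)*(-17)) = -6195/(-1 - 3*(-1/17) - 17/47) = -6195/(-1 + 3/17 - 17/47) = -6195/(-947/799) = -6195*(-799/947) = 4949805/947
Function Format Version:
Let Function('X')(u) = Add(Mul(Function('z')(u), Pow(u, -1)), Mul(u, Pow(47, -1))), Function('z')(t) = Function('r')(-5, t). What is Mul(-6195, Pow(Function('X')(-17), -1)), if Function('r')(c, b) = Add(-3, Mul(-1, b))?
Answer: Rational(4949805, 947) ≈ 5226.8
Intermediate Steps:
Function('z')(t) = Add(-3, Mul(-1, t))
Function('X')(u) = Add(Mul(Rational(1, 47), u), Mul(Pow(u, -1), Add(-3, Mul(-1, u)))) (Function('X')(u) = Add(Mul(Add(-3, Mul(-1, u)), Pow(u, -1)), Mul(u, Pow(47, -1))) = Add(Mul(Pow(u, -1), Add(-3, Mul(-1, u))), Mul(u, Rational(1, 47))) = Add(Mul(Pow(u, -1), Add(-3, Mul(-1, u))), Mul(Rational(1, 47), u)) = Add(Mul(Rational(1, 47), u), Mul(Pow(u, -1), Add(-3, Mul(-1, u)))))
Mul(-6195, Pow(Function('X')(-17), -1)) = Mul(-6195, Pow(Add(-1, Mul(-3, Pow(-17, -1)), Mul(Rational(1, 47), -17)), -1)) = Mul(-6195, Pow(Add(-1, Mul(-3, Rational(-1, 17)), Rational(-17, 47)), -1)) = Mul(-6195, Pow(Add(-1, Rational(3, 17), Rational(-17, 47)), -1)) = Mul(-6195, Pow(Rational(-947, 799), -1)) = Mul(-6195, Rational(-799, 947)) = Rational(4949805, 947)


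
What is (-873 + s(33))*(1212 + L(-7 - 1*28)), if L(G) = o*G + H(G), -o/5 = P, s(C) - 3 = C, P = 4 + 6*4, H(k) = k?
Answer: -5086449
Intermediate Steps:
P = 28 (P = 4 + 24 = 28)
s(C) = 3 + C
o = -140 (o = -5*28 = -140)
L(G) = -139*G (L(G) = -140*G + G = -139*G)
(-873 + s(33))*(1212 + L(-7 - 1*28)) = (-873 + (3 + 33))*(1212 - 139*(-7 - 1*28)) = (-873 + 36)*(1212 - 139*(-7 - 28)) = -837*(1212 - 139*(-35)) = -837*(1212 + 4865) = -837*6077 = -5086449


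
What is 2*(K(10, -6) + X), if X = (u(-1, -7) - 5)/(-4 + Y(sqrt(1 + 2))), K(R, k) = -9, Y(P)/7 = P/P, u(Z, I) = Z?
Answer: -22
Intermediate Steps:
Y(P) = 7 (Y(P) = 7*(P/P) = 7*1 = 7)
X = -2 (X = (-1 - 5)/(-4 + 7) = -6/3 = -6*1/3 = -2)
2*(K(10, -6) + X) = 2*(-9 - 2) = 2*(-11) = -22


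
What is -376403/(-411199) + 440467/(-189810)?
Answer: -109674536503/78049682190 ≈ -1.4052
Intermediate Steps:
-376403/(-411199) + 440467/(-189810) = -376403*(-1/411199) + 440467*(-1/189810) = 376403/411199 - 440467/189810 = -109674536503/78049682190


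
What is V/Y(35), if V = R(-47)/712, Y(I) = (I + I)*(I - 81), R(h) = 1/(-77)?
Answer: 1/176533280 ≈ 5.6647e-9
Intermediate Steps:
R(h) = -1/77
Y(I) = 2*I*(-81 + I) (Y(I) = (2*I)*(-81 + I) = 2*I*(-81 + I))
V = -1/54824 (V = -1/77/712 = -1/77*1/712 = -1/54824 ≈ -1.8240e-5)
V/Y(35) = -1/(70*(-81 + 35))/54824 = -1/(54824*(2*35*(-46))) = -1/54824/(-3220) = -1/54824*(-1/3220) = 1/176533280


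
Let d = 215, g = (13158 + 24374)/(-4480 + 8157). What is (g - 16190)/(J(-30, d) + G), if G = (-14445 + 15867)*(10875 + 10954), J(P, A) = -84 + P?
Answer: -29746549/57068371074 ≈ -0.00052124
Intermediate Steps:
g = 37532/3677 ≈ 10.207
G = 31040838 (G = 1422*21829 = 31040838)
(g - 16190)/(J(-30, d) + G) = (37532/3677 - 16190)/((-84 - 30) + 31040838) = -59493098/(3677*(-114 + 31040838)) = -59493098/3677/31040724 = -59493098/3677*1/31040724 = -29746549/57068371074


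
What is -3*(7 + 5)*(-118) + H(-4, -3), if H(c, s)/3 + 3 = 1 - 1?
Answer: 4239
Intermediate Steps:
H(c, s) = -9 (H(c, s) = -9 + 3*(1 - 1) = -9 + 3*0 = -9 + 0 = -9)
-3*(7 + 5)*(-118) + H(-4, -3) = -3*(7 + 5)*(-118) - 9 = -3*12*(-118) - 9 = -36*(-118) - 9 = 4248 - 9 = 4239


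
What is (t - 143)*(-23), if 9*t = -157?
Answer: 33212/9 ≈ 3690.2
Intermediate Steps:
t = -157/9 (t = (1/9)*(-157) = -157/9 ≈ -17.444)
(t - 143)*(-23) = (-157/9 - 143)*(-23) = -1444/9*(-23) = 33212/9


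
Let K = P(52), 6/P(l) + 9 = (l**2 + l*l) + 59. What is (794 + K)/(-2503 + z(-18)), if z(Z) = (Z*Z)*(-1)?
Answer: -2166829/7714883 ≈ -0.28086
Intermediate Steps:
z(Z) = -Z**2 (z(Z) = Z**2*(-1) = -Z**2)
P(l) = 6/(50 + 2*l**2) (P(l) = 6/(-9 + ((l**2 + l*l) + 59)) = 6/(-9 + ((l**2 + l**2) + 59)) = 6/(-9 + (2*l**2 + 59)) = 6/(-9 + (59 + 2*l**2)) = 6/(50 + 2*l**2))
K = 3/2729 (K = 3/(25 + 52**2) = 3/(25 + 2704) = 3/2729 ≈ 0.0010993)
(794 + K)/(-2503 + z(-18)) = (794 + 3/2729)/(-2503 - 1*(-18)**2) = 2166829/(2729*(-2503 - 1*324)) = 2166829/(2729*(-2503 - 324)) = (2166829/2729)/(-2827) = (2166829/2729)*(-1/2827) = -2166829/7714883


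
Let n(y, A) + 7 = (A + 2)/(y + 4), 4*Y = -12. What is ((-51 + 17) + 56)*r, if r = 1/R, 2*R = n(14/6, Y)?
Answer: -209/34 ≈ -6.1471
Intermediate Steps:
Y = -3 (Y = (¼)*(-12) = -3)
n(y, A) = -7 + (2 + A)/(4 + y) (n(y, A) = -7 + (A + 2)/(y + 4) = -7 + (2 + A)/(4 + y))
R = -68/19 (R = ((-26 - 3 - 98/6)/(4 + 14/6))/2 = ((-26 - 3 - 98/6)/(4 + 14*(⅙)))/2 = ((-26 - 3 - 7*7/3)/(4 + 7/3))/2 = ((-26 - 3 - 49/3)/(19/3))/2 = ((3/19)*(-136/3))/2 = (½)*(-136/19) = -68/19 ≈ -3.5789)
r = -19/68 (r = 1/(-68/19) = -19/68 ≈ -0.27941)
((-51 + 17) + 56)*r = ((-51 + 17) + 56)*(-19/68) = (-34 + 56)*(-19/68) = 22*(-19/68) = -209/34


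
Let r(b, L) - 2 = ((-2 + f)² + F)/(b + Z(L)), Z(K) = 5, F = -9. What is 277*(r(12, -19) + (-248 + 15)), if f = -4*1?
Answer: -1080300/17 ≈ -63547.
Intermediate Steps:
f = -4
r(b, L) = 2 + 27/(5 + b) (r(b, L) = 2 + ((-2 - 4)² - 9)/(b + 5) = 2 + ((-6)² - 9)/(5 + b) = 2 + (36 - 9)/(5 + b) = 2 + 27/(5 + b))
277*(r(12, -19) + (-248 + 15)) = 277*((37 + 2*12)/(5 + 12) + (-248 + 15)) = 277*((37 + 24)/17 - 233) = 277*((1/17)*61 - 233) = 277*(61/17 - 233) = 277*(-3900/17) = -1080300/17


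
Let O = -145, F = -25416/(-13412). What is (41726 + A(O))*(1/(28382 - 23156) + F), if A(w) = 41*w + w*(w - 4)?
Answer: 136125154343/1251627 ≈ 1.0876e+5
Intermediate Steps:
F = 6354/3353 (F = -25416*(-1/13412) = 6354/3353 ≈ 1.8950)
A(w) = 41*w + w*(-4 + w)
(41726 + A(O))*(1/(28382 - 23156) + F) = (41726 - 145*(37 - 145))*(1/(28382 - 23156) + 6354/3353) = (41726 - 145*(-108))*(1/5226 + 6354/3353) = (41726 + 15660)*(1/5226 + 6354/3353) = 57386*(33209357/17522778) = 136125154343/1251627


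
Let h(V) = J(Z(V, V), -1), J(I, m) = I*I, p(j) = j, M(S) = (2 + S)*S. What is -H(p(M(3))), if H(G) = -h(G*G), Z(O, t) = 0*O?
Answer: 0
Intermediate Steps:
M(S) = S*(2 + S)
Z(O, t) = 0
J(I, m) = I²
h(V) = 0 (h(V) = 0² = 0)
H(G) = 0 (H(G) = -1*0 = 0)
-H(p(M(3))) = -1*0 = 0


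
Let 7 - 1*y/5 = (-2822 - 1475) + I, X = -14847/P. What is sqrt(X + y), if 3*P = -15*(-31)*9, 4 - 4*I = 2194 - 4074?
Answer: 2*sqrt(1035412710)/465 ≈ 138.40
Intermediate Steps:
I = 471 (I = 1 - (2194 - 4074)/4 = 1 - 1/4*(-1880) = 1 + 470 = 471)
P = 1395 (P = (-15*(-31)*9)/3 = (465*9)/3 = (1/3)*4185 = 1395)
X = -4949/465 (X = -14847/1395 = -14847*1/1395 = -4949/465 ≈ -10.643)
y = 19165 (y = 35 - 5*((-2822 - 1475) + 471) = 35 - 5*(-4297 + 471) = 35 - 5*(-3826) = 35 + 19130 = 19165)
sqrt(X + y) = sqrt(-4949/465 + 19165) = sqrt(8906776/465) = 2*sqrt(1035412710)/465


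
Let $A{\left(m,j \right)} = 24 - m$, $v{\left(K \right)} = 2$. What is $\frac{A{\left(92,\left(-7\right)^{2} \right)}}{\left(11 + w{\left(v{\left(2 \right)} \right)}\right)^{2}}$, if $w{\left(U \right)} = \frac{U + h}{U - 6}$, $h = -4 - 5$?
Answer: $- \frac{64}{153} \approx -0.4183$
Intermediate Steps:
$h = -9$
$w{\left(U \right)} = \frac{-9 + U}{-6 + U}$ ($w{\left(U \right)} = \frac{U - 9}{U - 6} = \frac{-9 + U}{-6 + U}$)
$\frac{A{\left(92,\left(-7\right)^{2} \right)}}{\left(11 + w{\left(v{\left(2 \right)} \right)}\right)^{2}} = \frac{24 - 92}{\left(11 + \frac{-9 + 2}{-6 + 2}\right)^{2}} = \frac{24 - 92}{\left(11 + \frac{1}{-4} \left(-7\right)\right)^{2}} = - \frac{68}{\left(11 - - \frac{7}{4}\right)^{2}} = - \frac{68}{\left(11 + \frac{7}{4}\right)^{2}} = - \frac{68}{\left(\frac{51}{4}\right)^{2}} = - \frac{68}{\frac{2601}{16}} = \left(-68\right) \frac{16}{2601} = - \frac{64}{153}$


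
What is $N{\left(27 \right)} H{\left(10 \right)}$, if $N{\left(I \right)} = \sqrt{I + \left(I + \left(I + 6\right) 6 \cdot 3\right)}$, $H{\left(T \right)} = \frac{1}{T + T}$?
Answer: $\frac{9 \sqrt{2}}{10} \approx 1.2728$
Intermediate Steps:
$H{\left(T \right)} = \frac{1}{2 T}$
$N{\left(I \right)} = \sqrt{108 + 20 I}$ ($N{\left(I \right)} = \sqrt{I + \left(I + \left(6 + I\right) 6 \cdot 3\right)} = \sqrt{I + \left(I + \left(36 + 6 I\right) 3\right)} = \sqrt{I + \left(I + \left(108 + 18 I\right)\right)} = \sqrt{I + \left(108 + 19 I\right)} = \sqrt{108 + 20 I}$)
$N{\left(27 \right)} H{\left(10 \right)} = 2 \sqrt{27 + 5 \cdot 27} \frac{1}{2 \cdot 10} = 2 \sqrt{27 + 135} \cdot \frac{1}{2} \cdot \frac{1}{10} = 2 \sqrt{162} \cdot \frac{1}{20} = 2 \cdot 9 \sqrt{2} \cdot \frac{1}{20} = 18 \sqrt{2} \cdot \frac{1}{20} = \frac{9 \sqrt{2}}{10}$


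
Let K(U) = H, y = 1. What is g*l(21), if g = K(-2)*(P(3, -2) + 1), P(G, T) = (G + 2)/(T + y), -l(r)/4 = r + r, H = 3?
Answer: 2016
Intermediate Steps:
K(U) = 3
l(r) = -8*r (l(r) = -4*(r + r) = -8*r)
P(G, T) = (2 + G)/(1 + T) (P(G, T) = (G + 2)/(T + 1) = (2 + G)/(1 + T))
g = -12 (g = 3*((2 + 3)/(1 - 2) + 1) = 3*(5/(-1) + 1) = 3*(-1*5 + 1) = 3*(-5 + 1) = 3*(-4) = -12)
g*l(21) = -(-96)*21 = -12*(-168) = 2016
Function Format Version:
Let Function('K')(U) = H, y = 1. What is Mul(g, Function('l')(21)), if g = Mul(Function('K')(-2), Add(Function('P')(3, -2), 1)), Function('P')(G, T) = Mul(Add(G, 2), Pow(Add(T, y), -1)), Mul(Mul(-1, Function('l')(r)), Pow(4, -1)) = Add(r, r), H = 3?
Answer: 2016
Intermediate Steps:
Function('K')(U) = 3
Function('l')(r) = Mul(-8, r) (Function('l')(r) = Mul(-4, Add(r, r)) = Mul(-4, Mul(2, r)) = Mul(-8, r))
Function('P')(G, T) = Mul(Pow(Add(1, T), -1), Add(2, G)) (Function('P')(G, T) = Mul(Add(G, 2), Pow(Add(T, 1), -1)) = Mul(Add(2, G), Pow(Add(1, T), -1)) = Mul(Pow(Add(1, T), -1), Add(2, G)))
g = -12 (g = Mul(3, Add(Mul(Pow(Add(1, -2), -1), Add(2, 3)), 1)) = Mul(3, Add(Mul(Pow(-1, -1), 5), 1)) = Mul(3, Add(Mul(-1, 5), 1)) = Mul(3, Add(-5, 1)) = Mul(3, -4) = -12)
Mul(g, Function('l')(21)) = Mul(-12, Mul(-8, 21)) = Mul(-12, -168) = 2016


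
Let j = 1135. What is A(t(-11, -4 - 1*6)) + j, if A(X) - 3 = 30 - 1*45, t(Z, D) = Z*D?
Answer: 1123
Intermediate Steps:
t(Z, D) = D*Z
A(X) = -12 (A(X) = 3 + (30 - 1*45) = 3 + (30 - 45) = 3 - 15 = -12)
A(t(-11, -4 - 1*6)) + j = -12 + 1135 = 1123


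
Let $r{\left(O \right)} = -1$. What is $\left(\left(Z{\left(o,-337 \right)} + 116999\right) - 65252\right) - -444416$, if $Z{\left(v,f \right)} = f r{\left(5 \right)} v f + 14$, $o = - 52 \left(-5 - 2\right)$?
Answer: $-40842939$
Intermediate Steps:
$o = 364$ ($o = - 52 \left(-5 - 2\right) = \left(-52\right) \left(-7\right) = 364$)
$Z{\left(v,f \right)} = 14 - v f^{2}$ ($Z{\left(v,f \right)} = f \left(-1\right) v f + 14 = - f v f + 14 = - v f^{2} + 14 = 14 - v f^{2}$)
$\left(\left(Z{\left(o,-337 \right)} + 116999\right) - 65252\right) - -444416 = \left(\left(\left(14 - 364 \left(-337\right)^{2}\right) + 116999\right) - 65252\right) - -444416 = \left(\left(\left(14 - 364 \cdot 113569\right) + 116999\right) - 65252\right) + 444416 = \left(\left(\left(14 - 41339116\right) + 116999\right) - 65252\right) + 444416 = \left(\left(-41339102 + 116999\right) - 65252\right) + 444416 = \left(-41222103 - 65252\right) + 444416 = -41287355 + 444416 = -40842939$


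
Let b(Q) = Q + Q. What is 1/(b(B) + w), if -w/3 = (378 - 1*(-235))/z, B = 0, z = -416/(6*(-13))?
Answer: -16/5517 ≈ -0.0029001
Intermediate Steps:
z = 16/3 (z = -416/(-78) = -416*(-1/78) = 16/3 ≈ 5.3333)
b(Q) = 2*Q
w = -5517/16 (w = -3*(378 - 1*(-235))/16/3 = -3*(378 + 235)*3/16 = -1839*3/16 = -3*1839/16 = -5517/16 ≈ -344.81)
1/(b(B) + w) = 1/(2*0 - 5517/16) = 1/(0 - 5517/16) = 1/(-5517/16) = -16/5517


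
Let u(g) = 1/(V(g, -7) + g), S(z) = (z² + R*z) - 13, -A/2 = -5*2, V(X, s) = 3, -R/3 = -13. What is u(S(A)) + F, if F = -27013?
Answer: -31605209/1170 ≈ -27013.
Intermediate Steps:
R = 39 (R = -3*(-13) = 39)
A = 20 (A = -(-10)*2 = -2*(-10) = 20)
S(z) = -13 + z² + 39*z (S(z) = (z² + 39*z) - 13 = -13 + z² + 39*z)
u(g) = 1/(3 + g)
u(S(A)) + F = 1/(3 + (-13 + 20² + 39*20)) - 27013 = 1/(3 + (-13 + 400 + 780)) - 27013 = 1/(3 + 1167) - 27013 = 1/1170 - 27013 = -31605209/1170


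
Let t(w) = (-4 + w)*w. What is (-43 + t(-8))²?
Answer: 2809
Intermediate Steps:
t(w) = w*(-4 + w)
(-43 + t(-8))² = (-43 - 8*(-4 - 8))² = (-43 - 8*(-12))² = (-43 + 96)² = 53² = 2809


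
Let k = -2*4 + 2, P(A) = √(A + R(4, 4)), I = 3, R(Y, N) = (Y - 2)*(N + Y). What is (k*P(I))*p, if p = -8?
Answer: 48*√19 ≈ 209.23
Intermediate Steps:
R(Y, N) = (-2 + Y)*(N + Y)
P(A) = √(16 + A) (P(A) = √(A + (4² - 2*4 - 2*4 + 4*4)) = √(A + (16 - 8 - 8 + 16)) = √(A + 16) = √(16 + A))
k = -6 (k = -8 + 2 = -6)
(k*P(I))*p = -6*√(16 + 3)*(-8) = -6*√19*(-8) = 48*√19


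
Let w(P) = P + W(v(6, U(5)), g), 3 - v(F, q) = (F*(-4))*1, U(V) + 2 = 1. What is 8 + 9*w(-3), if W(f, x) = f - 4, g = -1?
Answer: 188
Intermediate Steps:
U(V) = -1 (U(V) = -2 + 1 = -1)
v(F, q) = 3 + 4*F (v(F, q) = 3 - F*(-4) = 3 - (-4*F) = 3 - (-4)*F = 3 + 4*F)
W(f, x) = -4 + f
w(P) = 23 + P (w(P) = P + (-4 + (3 + 4*6)) = P + (-4 + (3 + 24)) = P + (-4 + 27) = P + 23 = 23 + P)
8 + 9*w(-3) = 8 + 9*(23 - 3) = 8 + 9*20 = 8 + 180 = 188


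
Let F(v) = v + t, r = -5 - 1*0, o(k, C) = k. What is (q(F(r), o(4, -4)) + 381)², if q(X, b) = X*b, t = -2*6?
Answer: 97969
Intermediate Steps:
r = -5 (r = -5 + 0 = -5)
t = -12
F(v) = -12 + v (F(v) = v - 12 = -12 + v)
(q(F(r), o(4, -4)) + 381)² = ((-12 - 5)*4 + 381)² = (-17*4 + 381)² = (-68 + 381)² = 313² = 97969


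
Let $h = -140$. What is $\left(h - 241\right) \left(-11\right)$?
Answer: $4191$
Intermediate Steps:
$\left(h - 241\right) \left(-11\right) = \left(-140 - 241\right) \left(-11\right) = \left(-381\right) \left(-11\right) = 4191$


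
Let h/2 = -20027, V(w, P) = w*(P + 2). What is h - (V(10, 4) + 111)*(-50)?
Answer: -31504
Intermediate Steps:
V(w, P) = w*(2 + P)
h = -40054 (h = 2*(-20027) = -40054)
h - (V(10, 4) + 111)*(-50) = -40054 - (10*(2 + 4) + 111)*(-50) = -40054 - (10*6 + 111)*(-50) = -40054 - (60 + 111)*(-50) = -40054 - 171*(-50) = -40054 - 1*(-8550) = -40054 + 8550 = -31504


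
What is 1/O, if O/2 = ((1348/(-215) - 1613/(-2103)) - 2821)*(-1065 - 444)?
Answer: 150715/1285657028564 ≈ 1.1723e-7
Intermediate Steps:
O = 1285657028564/150715 (O = 2*(((1348/(-215) - 1613/(-2103)) - 2821)*(-1065 - 444)) = 2*(((1348*(-1/215) - 1613*(-1/2103)) - 2821)*(-1509)) = 2*(((-1348/215 + 1613/2103) - 2821)*(-1509)) = 2*((-2488049/452145 - 2821)*(-1509)) = 2*(-1277989094/452145*(-1509)) = 2*(642828514282/150715) = 1285657028564/150715 ≈ 8.5304e+6)
1/O = 1/(1285657028564/150715) = 150715/1285657028564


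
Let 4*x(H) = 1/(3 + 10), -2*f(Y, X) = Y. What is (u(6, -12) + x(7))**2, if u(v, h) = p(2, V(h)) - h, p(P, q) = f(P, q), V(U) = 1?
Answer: 328329/2704 ≈ 121.42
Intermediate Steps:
f(Y, X) = -Y/2
p(P, q) = -P/2
u(v, h) = -1 - h (u(v, h) = -1/2*2 - h = -1 - h)
x(H) = 1/52 (x(H) = 1/(4*(3 + 10)) = (1/4)/13 = (1/4)*(1/13) = 1/52)
(u(6, -12) + x(7))**2 = ((-1 - 1*(-12)) + 1/52)**2 = ((-1 + 12) + 1/52)**2 = (11 + 1/52)**2 = (573/52)**2 = 328329/2704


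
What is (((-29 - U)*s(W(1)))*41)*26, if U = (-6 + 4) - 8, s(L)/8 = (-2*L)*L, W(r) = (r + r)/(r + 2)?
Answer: 1296256/9 ≈ 1.4403e+5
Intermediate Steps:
W(r) = 2*r/(2 + r) (W(r) = (2*r)/(2 + r) = 2*r/(2 + r))
s(L) = -16*L² (s(L) = 8*((-2*L)*L) = 8*(-2*L²) = -16*L²)
U = -10 (U = -2 - 8 = -10)
(((-29 - U)*s(W(1)))*41)*26 = (((-29 - 1*(-10))*(-16*4/(2 + 1)²))*41)*26 = (((-29 + 10)*(-16*(2*1/3)²))*41)*26 = (-(-304)*(2*1*(⅓))²*41)*26 = (-(-304)*(⅔)²*41)*26 = (-(-304)*4/9*41)*26 = (-19*(-64/9)*41)*26 = ((1216/9)*41)*26 = (49856/9)*26 = 1296256/9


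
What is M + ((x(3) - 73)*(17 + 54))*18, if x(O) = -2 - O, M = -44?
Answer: -99728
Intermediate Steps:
M + ((x(3) - 73)*(17 + 54))*18 = -44 + (((-2 - 1*3) - 73)*(17 + 54))*18 = -44 + (((-2 - 3) - 73)*71)*18 = -44 + ((-5 - 73)*71)*18 = -44 - 78*71*18 = -44 - 5538*18 = -44 - 99684 = -99728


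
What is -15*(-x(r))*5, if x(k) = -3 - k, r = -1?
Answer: -150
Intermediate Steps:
-15*(-x(r))*5 = -15*(-(-3 - 1*(-1)))*5 = -15*(-(-3 + 1))*5 = -15*(-1*(-2))*5 = -30*5 = -15*10 = -150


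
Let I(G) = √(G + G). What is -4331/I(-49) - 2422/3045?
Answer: -346/435 + 4331*I*√2/14 ≈ -0.7954 + 437.5*I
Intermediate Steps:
I(G) = √2*√G (I(G) = √(2*G) = √2*√G)
-4331/I(-49) - 2422/3045 = -4331*(-I*√2/14) - 2422/3045 = -4331*(-I*√2/14) - 2422*1/3045 = -4331*(-I*√2/14) - 346/435 = -(-4331)*I*√2/14 - 346/435 = 4331*I*√2/14 - 346/435 = -346/435 + 4331*I*√2/14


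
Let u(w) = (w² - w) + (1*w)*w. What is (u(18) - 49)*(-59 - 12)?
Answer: -41251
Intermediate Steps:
u(w) = -w + 2*w² (u(w) = (w² - w) + w*w = (w² - w) + w² = -w + 2*w²)
(u(18) - 49)*(-59 - 12) = (18*(-1 + 2*18) - 49)*(-59 - 12) = (18*(-1 + 36) - 49)*(-71) = (18*35 - 49)*(-71) = (630 - 49)*(-71) = 581*(-71) = -41251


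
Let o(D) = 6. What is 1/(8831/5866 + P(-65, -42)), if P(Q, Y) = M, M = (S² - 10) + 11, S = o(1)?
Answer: 5866/225873 ≈ 0.025970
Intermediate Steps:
S = 6
M = 37 (M = (6² - 10) + 11 = (36 - 10) + 11 = 26 + 11 = 37)
P(Q, Y) = 37
1/(8831/5866 + P(-65, -42)) = 1/(8831/5866 + 37) = 1/(225873/5866) = 5866/225873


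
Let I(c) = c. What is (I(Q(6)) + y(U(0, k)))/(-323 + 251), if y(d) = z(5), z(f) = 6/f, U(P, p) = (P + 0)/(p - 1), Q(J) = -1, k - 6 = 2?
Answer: -1/360 ≈ -0.0027778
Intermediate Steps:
k = 8 (k = 6 + 2 = 8)
U(P, p) = P/(-1 + p)
y(d) = 6/5
(I(Q(6)) + y(U(0, k)))/(-323 + 251) = (-1 + 6/5)/(-323 + 251) = (⅕)/(-72) = (⅕)*(-1/72) = -1/360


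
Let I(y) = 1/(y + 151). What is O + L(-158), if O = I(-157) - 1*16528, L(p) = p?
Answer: -100117/6 ≈ -16686.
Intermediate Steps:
I(y) = 1/(151 + y)
O = -99169/6 (O = 1/(151 - 157) - 1*16528 = 1/(-6) - 16528 = -⅙ - 16528 = -99169/6 ≈ -16528.)
O + L(-158) = -99169/6 - 158 = -100117/6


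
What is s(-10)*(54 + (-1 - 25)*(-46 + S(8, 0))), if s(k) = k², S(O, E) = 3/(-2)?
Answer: 128900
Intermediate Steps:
S(O, E) = -3/2 (S(O, E) = 3*(-½) = -3/2)
s(-10)*(54 + (-1 - 25)*(-46 + S(8, 0))) = (-10)²*(54 + (-1 - 25)*(-46 - 3/2)) = 100*(54 - 26*(-95/2)) = 100*(54 + 1235) = 100*1289 = 128900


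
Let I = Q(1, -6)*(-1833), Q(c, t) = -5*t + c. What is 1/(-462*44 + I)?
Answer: -1/77151 ≈ -1.2962e-5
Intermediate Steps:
Q(c, t) = c - 5*t
I = -56823 (I = (1 - 5*(-6))*(-1833) = (1 + 30)*(-1833) = 31*(-1833) = -56823)
1/(-462*44 + I) = 1/(-462*44 - 56823) = 1/(-20328 - 56823) = 1/(-77151) = -1/77151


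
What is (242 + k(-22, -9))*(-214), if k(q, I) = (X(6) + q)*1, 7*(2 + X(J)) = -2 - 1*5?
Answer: -46438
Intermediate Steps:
X(J) = -3 (X(J) = -2 + (-2 - 1*5)/7 = -2 + (-2 - 5)/7 = -2 + (⅐)*(-7) = -2 - 1 = -3)
k(q, I) = -3 + q (k(q, I) = (-3 + q)*1 = -3 + q)
(242 + k(-22, -9))*(-214) = (242 + (-3 - 22))*(-214) = (242 - 25)*(-214) = 217*(-214) = -46438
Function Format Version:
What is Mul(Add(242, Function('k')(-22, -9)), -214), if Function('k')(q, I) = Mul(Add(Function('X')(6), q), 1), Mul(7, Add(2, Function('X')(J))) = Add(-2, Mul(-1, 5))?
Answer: -46438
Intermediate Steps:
Function('X')(J) = -3 (Function('X')(J) = Add(-2, Mul(Rational(1, 7), Add(-2, Mul(-1, 5)))) = Add(-2, Mul(Rational(1, 7), Add(-2, -5))) = Add(-2, Mul(Rational(1, 7), -7)) = Add(-2, -1) = -3)
Function('k')(q, I) = Add(-3, q) (Function('k')(q, I) = Mul(Add(-3, q), 1) = Add(-3, q))
Mul(Add(242, Function('k')(-22, -9)), -214) = Mul(Add(242, Add(-3, -22)), -214) = Mul(Add(242, -25), -214) = Mul(217, -214) = -46438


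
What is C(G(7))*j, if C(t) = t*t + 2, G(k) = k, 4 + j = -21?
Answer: -1275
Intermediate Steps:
j = -25 (j = -4 - 21 = -25)
C(t) = 2 + t² (C(t) = t² + 2 = 2 + t²)
C(G(7))*j = (2 + 7²)*(-25) = (2 + 49)*(-25) = 51*(-25) = -1275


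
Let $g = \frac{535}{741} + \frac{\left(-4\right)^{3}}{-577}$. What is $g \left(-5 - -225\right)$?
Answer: $\frac{78346180}{427557} \approx 183.24$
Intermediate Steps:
$g = \frac{356119}{427557}$ ($g = 535 \cdot \frac{1}{741} - - \frac{64}{577} = \frac{535}{741} + \frac{64}{577} = \frac{356119}{427557} \approx 0.83292$)
$g \left(-5 - -225\right) = \frac{356119 \left(-5 - -225\right)}{427557} = \frac{356119 \left(-5 + 225\right)}{427557} = \frac{356119}{427557} \cdot 220 = \frac{78346180}{427557}$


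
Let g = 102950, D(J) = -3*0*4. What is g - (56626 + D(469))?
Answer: 46324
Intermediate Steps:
D(J) = 0 (D(J) = 0*4 = 0)
g - (56626 + D(469)) = 102950 - (56626 + 0) = 102950 - 1*56626 = 102950 - 56626 = 46324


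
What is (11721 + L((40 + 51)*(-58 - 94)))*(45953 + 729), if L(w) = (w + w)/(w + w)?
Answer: 547206404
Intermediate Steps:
L(w) = 1 (L(w) = (2*w)/((2*w)) = (2*w)*(1/(2*w)) = 1)
(11721 + L((40 + 51)*(-58 - 94)))*(45953 + 729) = (11721 + 1)*(45953 + 729) = 11722*46682 = 547206404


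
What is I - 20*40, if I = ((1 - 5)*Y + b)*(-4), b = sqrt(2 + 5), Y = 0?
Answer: -800 - 4*sqrt(7) ≈ -810.58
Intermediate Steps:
b = sqrt(7) ≈ 2.6458
I = -4*sqrt(7) (I = ((1 - 5)*0 + sqrt(7))*(-4) = (-4*0 + sqrt(7))*(-4) = (0 + sqrt(7))*(-4) = sqrt(7)*(-4) = -4*sqrt(7) ≈ -10.583)
I - 20*40 = -4*sqrt(7) - 20*40 = -4*sqrt(7) - 800 = -800 - 4*sqrt(7)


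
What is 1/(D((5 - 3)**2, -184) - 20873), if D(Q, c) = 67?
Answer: -1/20806 ≈ -4.8063e-5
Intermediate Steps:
1/(D((5 - 3)**2, -184) - 20873) = 1/(67 - 20873) = 1/(-20806) = -1/20806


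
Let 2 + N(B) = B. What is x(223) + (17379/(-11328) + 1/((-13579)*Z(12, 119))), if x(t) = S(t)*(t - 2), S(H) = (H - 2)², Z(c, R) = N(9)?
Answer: 3874133421088403/358920128 ≈ 1.0794e+7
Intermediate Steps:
N(B) = -2 + B
Z(c, R) = 7 (Z(c, R) = -2 + 9 = 7)
S(H) = (-2 + H)²
x(t) = (-2 + t)³ (x(t) = (-2 + t)²*(t - 2) = (-2 + t)²*(-2 + t) = (-2 + t)³)
x(223) + (17379/(-11328) + 1/((-13579)*Z(12, 119))) = (-2 + 223)³ + (17379/(-11328) + 1/(-13579*7)) = 221³ + (17379*(-1/11328) - 1/13579*⅐) = 10793861 + (-5793/3776 - 1/95053) = 10793861 - 550645805/358920128 = 3874133421088403/358920128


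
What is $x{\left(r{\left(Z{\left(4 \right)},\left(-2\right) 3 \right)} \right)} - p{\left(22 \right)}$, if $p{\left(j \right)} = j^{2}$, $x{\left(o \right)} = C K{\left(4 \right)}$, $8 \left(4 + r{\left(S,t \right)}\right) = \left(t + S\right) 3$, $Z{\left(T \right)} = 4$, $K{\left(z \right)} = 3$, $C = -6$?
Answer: $-502$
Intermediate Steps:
$r{\left(S,t \right)} = -4 + \frac{3 S}{8} + \frac{3 t}{8}$ ($r{\left(S,t \right)} = -4 + \frac{\left(t + S\right) 3}{8} = -4 + \frac{\left(S + t\right) 3}{8} = -4 + \frac{3 S + 3 t}{8} = -4 + \left(\frac{3 S}{8} + \frac{3 t}{8}\right) = -4 + \frac{3 S}{8} + \frac{3 t}{8}$)
$x{\left(o \right)} = -18$ ($x{\left(o \right)} = \left(-6\right) 3 = -18$)
$x{\left(r{\left(Z{\left(4 \right)},\left(-2\right) 3 \right)} \right)} - p{\left(22 \right)} = -18 - 22^{2} = -18 - 484 = -502$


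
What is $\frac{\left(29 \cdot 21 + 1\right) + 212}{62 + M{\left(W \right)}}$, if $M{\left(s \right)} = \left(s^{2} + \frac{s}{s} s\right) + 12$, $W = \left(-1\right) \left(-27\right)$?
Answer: $\frac{411}{415} \approx 0.99036$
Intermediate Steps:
$W = 27$
$M{\left(s \right)} = 12 + s + s^{2}$ ($M{\left(s \right)} = \left(s^{2} + 1 s\right) + 12 = \left(s^{2} + s\right) + 12 = \left(s + s^{2}\right) + 12 = 12 + s + s^{2}$)
$\frac{\left(29 \cdot 21 + 1\right) + 212}{62 + M{\left(W \right)}} = \frac{\left(29 \cdot 21 + 1\right) + 212}{62 + \left(12 + 27 + 27^{2}\right)} = \frac{\left(609 + 1\right) + 212}{62 + \left(12 + 27 + 729\right)} = \frac{610 + 212}{62 + 768} = \frac{822}{830} = 822 \cdot \frac{1}{830} = \frac{411}{415}$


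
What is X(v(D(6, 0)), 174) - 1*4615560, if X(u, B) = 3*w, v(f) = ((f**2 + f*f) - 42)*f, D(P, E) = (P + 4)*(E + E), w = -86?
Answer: -4615818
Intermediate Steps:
D(P, E) = 2*E*(4 + P) (D(P, E) = (4 + P)*(2*E) = 2*E*(4 + P))
v(f) = f*(-42 + 2*f**2) (v(f) = ((f**2 + f**2) - 42)*f = (2*f**2 - 42)*f = (-42 + 2*f**2)*f = f*(-42 + 2*f**2))
X(u, B) = -258 (X(u, B) = 3*(-86) = -258)
X(v(D(6, 0)), 174) - 1*4615560 = -258 - 1*4615560 = -258 - 4615560 = -4615818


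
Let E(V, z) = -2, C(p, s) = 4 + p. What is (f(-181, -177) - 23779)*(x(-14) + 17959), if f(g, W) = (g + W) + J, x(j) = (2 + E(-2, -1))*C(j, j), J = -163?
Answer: -436403700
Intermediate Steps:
x(j) = 0 (x(j) = (2 - 2)*(4 + j) = 0*(4 + j) = 0)
f(g, W) = -163 + W + g (f(g, W) = (g + W) - 163 = (W + g) - 163 = -163 + W + g)
(f(-181, -177) - 23779)*(x(-14) + 17959) = ((-163 - 177 - 181) - 23779)*(0 + 17959) = (-521 - 23779)*17959 = -24300*17959 = -436403700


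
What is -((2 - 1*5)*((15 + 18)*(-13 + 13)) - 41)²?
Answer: -1681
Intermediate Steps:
-((2 - 1*5)*((15 + 18)*(-13 + 13)) - 41)² = -((2 - 5)*(33*0) - 41)² = -(-3*0 - 41)² = -(0 - 41)² = -1*(-41)² = -1*1681 = -1681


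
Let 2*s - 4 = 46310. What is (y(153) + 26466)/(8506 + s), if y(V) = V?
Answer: 26619/31663 ≈ 0.84070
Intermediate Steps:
s = 23157 (s = 2 + (½)*46310 = 2 + 23155 = 23157)
(y(153) + 26466)/(8506 + s) = (153 + 26466)/(8506 + 23157) = 26619/31663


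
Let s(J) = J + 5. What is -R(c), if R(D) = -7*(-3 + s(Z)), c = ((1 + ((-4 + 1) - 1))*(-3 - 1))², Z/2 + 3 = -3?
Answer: -70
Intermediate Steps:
Z = -12 (Z = -6 + 2*(-3) = -6 - 6 = -12)
s(J) = 5 + J
c = 144 (c = ((1 + (-3 - 1))*(-4))² = ((1 - 4)*(-4))² = (-3*(-4))² = 12² = 144)
R(D) = 70 (R(D) = -7*(-3 + (5 - 12)) = -7*(-3 - 7) = -7*(-10) = 70)
-R(c) = -1*70 = -70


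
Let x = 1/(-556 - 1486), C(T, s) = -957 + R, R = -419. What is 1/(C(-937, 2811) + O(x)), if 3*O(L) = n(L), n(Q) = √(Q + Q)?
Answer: -12644064/17398232065 - 3*I*√1021/17398232065 ≈ -0.00072674 - 5.5097e-9*I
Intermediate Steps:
C(T, s) = -1376 (C(T, s) = -957 - 419 = -1376)
x = -1/2042 (x = 1/(-2042) = -1/2042 ≈ -0.00048972)
n(Q) = √2*√Q (n(Q) = √(2*Q) = √2*√Q)
O(L) = √2*√L/3 (O(L) = (√2*√L)/3 = √2*√L/3)
1/(C(-937, 2811) + O(x)) = 1/(-1376 + √2*√(-1/2042)/3) = 1/(-1376 + √2*(I*√2042/2042)/3) = 1/(-1376 + I*√1021/3063)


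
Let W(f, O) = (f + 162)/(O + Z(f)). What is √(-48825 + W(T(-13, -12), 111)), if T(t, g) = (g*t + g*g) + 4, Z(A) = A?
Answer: I*√8408692235/415 ≈ 220.96*I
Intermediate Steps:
T(t, g) = 4 + g² + g*t (T(t, g) = (g*t + g²) + 4 = (g² + g*t) + 4 = 4 + g² + g*t)
W(f, O) = (162 + f)/(O + f) (W(f, O) = (f + 162)/(O + f) = (162 + f)/(O + f))
√(-48825 + W(T(-13, -12), 111)) = √(-48825 + (162 + (4 + (-12)² - 12*(-13)))/(111 + (4 + (-12)² - 12*(-13)))) = √(-48825 + (162 + (4 + 144 + 156))/(111 + (4 + 144 + 156))) = √(-48825 + (162 + 304)/(111 + 304)) = √(-48825 + 466/415) = √(-20261909/415) = I*√8408692235/415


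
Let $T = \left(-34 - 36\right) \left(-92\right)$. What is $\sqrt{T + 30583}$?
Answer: $\sqrt{37023} \approx 192.41$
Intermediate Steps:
$T = 6440$ ($T = \left(-70\right) \left(-92\right) = 6440$)
$\sqrt{T + 30583} = \sqrt{6440 + 30583} = \sqrt{37023}$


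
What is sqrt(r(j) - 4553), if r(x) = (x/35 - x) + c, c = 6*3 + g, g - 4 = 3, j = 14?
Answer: 2*I*sqrt(28385)/5 ≈ 67.391*I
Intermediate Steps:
g = 7 (g = 4 + 3 = 7)
c = 25 (c = 6*3 + 7 = 18 + 7 = 25)
r(x) = 25 - 34*x/35 (r(x) = (x/35 - x) + 25 = -34*x/35 + 25 = 25 - 34*x/35)
sqrt(r(j) - 4553) = sqrt((25 - 34/35*14) - 4553) = sqrt((25 - 68/5) - 4553) = sqrt(57/5 - 4553) = sqrt(-22708/5) = 2*I*sqrt(28385)/5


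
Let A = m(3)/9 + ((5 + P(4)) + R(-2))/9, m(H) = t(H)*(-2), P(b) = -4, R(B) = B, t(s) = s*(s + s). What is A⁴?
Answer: 1874161/6561 ≈ 285.65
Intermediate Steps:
t(s) = 2*s² (t(s) = s*(2*s) = 2*s²)
m(H) = -4*H² (m(H) = (2*H²)*(-2) = -4*H²)
A = -37/9 (A = -4*3²/9 + ((5 - 4) - 2)/9 = -4*9*(⅑) + (1 - 2)*(⅑) = -36*⅑ - 1*⅑ = -4 - ⅑ = -37/9 ≈ -4.1111)
A⁴ = (-37/9)⁴ = 1874161/6561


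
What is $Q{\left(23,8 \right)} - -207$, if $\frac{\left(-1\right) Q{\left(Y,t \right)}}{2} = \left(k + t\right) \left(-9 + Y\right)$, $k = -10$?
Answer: $263$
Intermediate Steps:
$Q{\left(Y,t \right)} = - 2 \left(-10 + t\right) \left(-9 + Y\right)$
$Q{\left(23,8 \right)} - -207 = \left(-180 + 18 \cdot 8 + 20 \cdot 23 - 46 \cdot 8\right) - -207 = \left(-180 + 144 + 460 - 368\right) + 207 = 56 + 207 = 263$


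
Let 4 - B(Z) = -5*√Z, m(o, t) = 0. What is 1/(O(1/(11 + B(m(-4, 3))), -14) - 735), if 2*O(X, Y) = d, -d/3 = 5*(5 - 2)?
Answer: -2/1515 ≈ -0.0013201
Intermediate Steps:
B(Z) = 4 + 5*√Z (B(Z) = 4 - (-5)*√Z = 4 + 5*√Z)
d = -45 (d = -15*(5 - 2) = -15*3 = -3*15 = -45)
O(X, Y) = -45/2 (O(X, Y) = (½)*(-45) = -45/2)
1/(O(1/(11 + B(m(-4, 3))), -14) - 735) = 1/(-45/2 - 735) = 1/(-1515/2) = -2/1515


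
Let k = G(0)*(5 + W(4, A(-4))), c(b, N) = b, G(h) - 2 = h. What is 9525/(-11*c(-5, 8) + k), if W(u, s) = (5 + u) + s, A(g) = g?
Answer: 127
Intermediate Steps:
G(h) = 2 + h
W(u, s) = 5 + s + u
k = 20 (k = (2 + 0)*(5 + (5 - 4 + 4)) = 2*(5 + 5) = 2*10 = 20)
9525/(-11*c(-5, 8) + k) = 9525/(-11*(-5) + 20) = 9525/(55 + 20) = 9525/75 = 9525*(1/75) = 127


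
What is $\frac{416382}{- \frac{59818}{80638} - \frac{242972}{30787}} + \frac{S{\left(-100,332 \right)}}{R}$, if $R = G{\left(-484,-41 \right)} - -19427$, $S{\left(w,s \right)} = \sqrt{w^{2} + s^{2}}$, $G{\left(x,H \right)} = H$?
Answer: $- \frac{172285138350082}{3572398817} + \frac{34 \sqrt{26}}{9693} \approx -48227.0$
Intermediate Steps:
$S{\left(w,s \right)} = \sqrt{s^{2} + w^{2}}$
$R = 19386$ ($R = -41 - -19427 = -41 + 19427 = 19386$)
$\frac{416382}{- \frac{59818}{80638} - \frac{242972}{30787}} + \frac{S{\left(-100,332 \right)}}{R} = \frac{416382}{- \frac{59818}{80638} - \frac{242972}{30787}} + \frac{\sqrt{332^{2} + \left(-100\right)^{2}}}{19386} = \frac{416382}{\left(-59818\right) \frac{1}{80638} - \frac{242972}{30787}} + \sqrt{110224 + 10000} \cdot \frac{1}{19386} = \frac{416382}{- \frac{29909}{40319} - \frac{242972}{30787}} + \sqrt{120224} \cdot \frac{1}{19386} = \frac{416382}{- \frac{10717196451}{1241301053}} + 68 \sqrt{26} \cdot \frac{1}{19386} = 416382 \left(- \frac{1241301053}{10717196451}\right) + \frac{34 \sqrt{26}}{9693} = - \frac{172285138350082}{3572398817} + \frac{34 \sqrt{26}}{9693}$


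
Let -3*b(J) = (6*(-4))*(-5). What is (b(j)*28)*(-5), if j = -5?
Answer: 5600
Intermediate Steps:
b(J) = -40 (b(J) = -6*(-4)*(-5)/3 = -(-8)*(-5) = -⅓*120 = -40)
(b(j)*28)*(-5) = -40*28*(-5) = -1120*(-5) = 5600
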